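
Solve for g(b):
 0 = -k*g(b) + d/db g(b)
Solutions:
 g(b) = C1*exp(b*k)


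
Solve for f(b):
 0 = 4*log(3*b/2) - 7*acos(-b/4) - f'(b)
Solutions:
 f(b) = C1 + 4*b*log(b) - 7*b*acos(-b/4) - 4*b - 4*b*log(2) + 4*b*log(3) - 7*sqrt(16 - b^2)


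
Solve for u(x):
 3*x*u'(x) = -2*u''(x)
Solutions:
 u(x) = C1 + C2*erf(sqrt(3)*x/2)


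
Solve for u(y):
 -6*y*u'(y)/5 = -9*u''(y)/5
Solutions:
 u(y) = C1 + C2*erfi(sqrt(3)*y/3)


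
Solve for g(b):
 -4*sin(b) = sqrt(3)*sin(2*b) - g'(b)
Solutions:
 g(b) = C1 + sqrt(3)*sin(b)^2 - 4*cos(b)


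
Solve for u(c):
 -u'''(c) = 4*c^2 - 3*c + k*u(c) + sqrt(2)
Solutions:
 u(c) = C1*exp(c*(-k)^(1/3)) + C2*exp(c*(-k)^(1/3)*(-1 + sqrt(3)*I)/2) + C3*exp(-c*(-k)^(1/3)*(1 + sqrt(3)*I)/2) - 4*c^2/k + 3*c/k - sqrt(2)/k


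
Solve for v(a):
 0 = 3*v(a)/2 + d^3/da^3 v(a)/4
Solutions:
 v(a) = C3*exp(-6^(1/3)*a) + (C1*sin(2^(1/3)*3^(5/6)*a/2) + C2*cos(2^(1/3)*3^(5/6)*a/2))*exp(6^(1/3)*a/2)


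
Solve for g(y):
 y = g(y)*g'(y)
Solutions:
 g(y) = -sqrt(C1 + y^2)
 g(y) = sqrt(C1 + y^2)


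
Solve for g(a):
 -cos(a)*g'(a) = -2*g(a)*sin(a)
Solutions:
 g(a) = C1/cos(a)^2


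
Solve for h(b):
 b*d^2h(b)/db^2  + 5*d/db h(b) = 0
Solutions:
 h(b) = C1 + C2/b^4


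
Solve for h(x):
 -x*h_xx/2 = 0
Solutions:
 h(x) = C1 + C2*x


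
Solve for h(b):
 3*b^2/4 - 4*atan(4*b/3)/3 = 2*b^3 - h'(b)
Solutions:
 h(b) = C1 + b^4/2 - b^3/4 + 4*b*atan(4*b/3)/3 - log(16*b^2 + 9)/2


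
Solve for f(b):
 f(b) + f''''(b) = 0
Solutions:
 f(b) = (C1*sin(sqrt(2)*b/2) + C2*cos(sqrt(2)*b/2))*exp(-sqrt(2)*b/2) + (C3*sin(sqrt(2)*b/2) + C4*cos(sqrt(2)*b/2))*exp(sqrt(2)*b/2)


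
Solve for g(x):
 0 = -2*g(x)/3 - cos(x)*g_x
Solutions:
 g(x) = C1*(sin(x) - 1)^(1/3)/(sin(x) + 1)^(1/3)


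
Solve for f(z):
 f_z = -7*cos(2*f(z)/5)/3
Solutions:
 7*z/3 - 5*log(sin(2*f(z)/5) - 1)/4 + 5*log(sin(2*f(z)/5) + 1)/4 = C1


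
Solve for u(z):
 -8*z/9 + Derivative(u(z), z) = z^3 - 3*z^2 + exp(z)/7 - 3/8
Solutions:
 u(z) = C1 + z^4/4 - z^3 + 4*z^2/9 - 3*z/8 + exp(z)/7


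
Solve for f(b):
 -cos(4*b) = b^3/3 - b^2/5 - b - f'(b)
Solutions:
 f(b) = C1 + b^4/12 - b^3/15 - b^2/2 + sin(4*b)/4


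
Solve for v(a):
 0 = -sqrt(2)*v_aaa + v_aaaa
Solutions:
 v(a) = C1 + C2*a + C3*a^2 + C4*exp(sqrt(2)*a)


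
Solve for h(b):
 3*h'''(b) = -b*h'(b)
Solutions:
 h(b) = C1 + Integral(C2*airyai(-3^(2/3)*b/3) + C3*airybi(-3^(2/3)*b/3), b)


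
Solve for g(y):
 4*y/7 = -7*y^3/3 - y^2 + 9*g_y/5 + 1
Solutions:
 g(y) = C1 + 35*y^4/108 + 5*y^3/27 + 10*y^2/63 - 5*y/9


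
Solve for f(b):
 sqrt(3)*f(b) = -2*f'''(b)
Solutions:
 f(b) = C3*exp(-2^(2/3)*3^(1/6)*b/2) + (C1*sin(6^(2/3)*b/4) + C2*cos(6^(2/3)*b/4))*exp(2^(2/3)*3^(1/6)*b/4)


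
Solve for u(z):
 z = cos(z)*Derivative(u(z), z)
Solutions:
 u(z) = C1 + Integral(z/cos(z), z)


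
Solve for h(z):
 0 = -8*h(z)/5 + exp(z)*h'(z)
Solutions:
 h(z) = C1*exp(-8*exp(-z)/5)


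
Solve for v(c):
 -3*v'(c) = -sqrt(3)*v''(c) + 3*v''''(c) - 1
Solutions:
 v(c) = C1 + C2*exp(2^(1/3)*c*(2*sqrt(3)/(sqrt(3)*sqrt(243 - 4*sqrt(3)) + 27)^(1/3) + 2^(1/3)*(sqrt(3)*sqrt(243 - 4*sqrt(3)) + 27)^(1/3))/12)*sin(2^(1/3)*c*(-2^(1/3)*sqrt(3)*(sqrt(3)*sqrt(243 - 4*sqrt(3)) + 27)^(1/3) + 6/(sqrt(3)*sqrt(243 - 4*sqrt(3)) + 27)^(1/3))/12) + C3*exp(2^(1/3)*c*(2*sqrt(3)/(sqrt(3)*sqrt(243 - 4*sqrt(3)) + 27)^(1/3) + 2^(1/3)*(sqrt(3)*sqrt(243 - 4*sqrt(3)) + 27)^(1/3))/12)*cos(2^(1/3)*c*(-2^(1/3)*sqrt(3)*(sqrt(3)*sqrt(243 - 4*sqrt(3)) + 27)^(1/3) + 6/(sqrt(3)*sqrt(243 - 4*sqrt(3)) + 27)^(1/3))/12) + C4*exp(-2^(1/3)*c*(2*sqrt(3)/(sqrt(3)*sqrt(243 - 4*sqrt(3)) + 27)^(1/3) + 2^(1/3)*(sqrt(3)*sqrt(243 - 4*sqrt(3)) + 27)^(1/3))/6) + c/3


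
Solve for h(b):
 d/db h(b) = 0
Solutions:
 h(b) = C1


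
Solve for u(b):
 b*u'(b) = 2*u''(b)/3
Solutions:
 u(b) = C1 + C2*erfi(sqrt(3)*b/2)


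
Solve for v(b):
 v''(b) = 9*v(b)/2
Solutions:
 v(b) = C1*exp(-3*sqrt(2)*b/2) + C2*exp(3*sqrt(2)*b/2)


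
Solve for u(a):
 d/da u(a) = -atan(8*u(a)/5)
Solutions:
 Integral(1/atan(8*_y/5), (_y, u(a))) = C1 - a


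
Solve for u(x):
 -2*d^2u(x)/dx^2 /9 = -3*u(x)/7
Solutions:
 u(x) = C1*exp(-3*sqrt(42)*x/14) + C2*exp(3*sqrt(42)*x/14)


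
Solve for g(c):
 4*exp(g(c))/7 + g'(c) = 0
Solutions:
 g(c) = log(1/(C1 + 4*c)) + log(7)


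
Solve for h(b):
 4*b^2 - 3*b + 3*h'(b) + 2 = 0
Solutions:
 h(b) = C1 - 4*b^3/9 + b^2/2 - 2*b/3


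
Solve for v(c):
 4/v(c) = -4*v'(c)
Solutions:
 v(c) = -sqrt(C1 - 2*c)
 v(c) = sqrt(C1 - 2*c)


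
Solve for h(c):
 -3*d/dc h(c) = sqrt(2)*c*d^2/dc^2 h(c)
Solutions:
 h(c) = C1 + C2*c^(1 - 3*sqrt(2)/2)


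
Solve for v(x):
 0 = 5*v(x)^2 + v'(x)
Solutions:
 v(x) = 1/(C1 + 5*x)


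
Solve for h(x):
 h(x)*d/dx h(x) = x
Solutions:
 h(x) = -sqrt(C1 + x^2)
 h(x) = sqrt(C1 + x^2)


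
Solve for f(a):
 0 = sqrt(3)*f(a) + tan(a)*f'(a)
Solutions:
 f(a) = C1/sin(a)^(sqrt(3))


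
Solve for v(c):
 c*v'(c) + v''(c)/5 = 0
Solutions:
 v(c) = C1 + C2*erf(sqrt(10)*c/2)


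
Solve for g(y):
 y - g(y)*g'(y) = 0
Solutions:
 g(y) = -sqrt(C1 + y^2)
 g(y) = sqrt(C1 + y^2)


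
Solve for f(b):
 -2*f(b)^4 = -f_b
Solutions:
 f(b) = (-1/(C1 + 6*b))^(1/3)
 f(b) = (-1/(C1 + 2*b))^(1/3)*(-3^(2/3) - 3*3^(1/6)*I)/6
 f(b) = (-1/(C1 + 2*b))^(1/3)*(-3^(2/3) + 3*3^(1/6)*I)/6


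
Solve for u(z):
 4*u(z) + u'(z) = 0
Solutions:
 u(z) = C1*exp(-4*z)


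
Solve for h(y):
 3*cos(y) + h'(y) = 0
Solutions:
 h(y) = C1 - 3*sin(y)


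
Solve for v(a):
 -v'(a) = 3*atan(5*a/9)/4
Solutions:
 v(a) = C1 - 3*a*atan(5*a/9)/4 + 27*log(25*a^2 + 81)/40


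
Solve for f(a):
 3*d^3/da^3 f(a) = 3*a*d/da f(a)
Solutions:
 f(a) = C1 + Integral(C2*airyai(a) + C3*airybi(a), a)


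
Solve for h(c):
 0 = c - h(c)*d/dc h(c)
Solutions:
 h(c) = -sqrt(C1 + c^2)
 h(c) = sqrt(C1 + c^2)


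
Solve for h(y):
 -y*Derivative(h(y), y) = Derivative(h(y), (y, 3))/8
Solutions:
 h(y) = C1 + Integral(C2*airyai(-2*y) + C3*airybi(-2*y), y)


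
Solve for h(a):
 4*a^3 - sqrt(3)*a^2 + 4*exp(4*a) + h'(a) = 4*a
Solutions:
 h(a) = C1 - a^4 + sqrt(3)*a^3/3 + 2*a^2 - exp(4*a)


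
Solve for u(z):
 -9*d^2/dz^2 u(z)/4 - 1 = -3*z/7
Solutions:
 u(z) = C1 + C2*z + 2*z^3/63 - 2*z^2/9


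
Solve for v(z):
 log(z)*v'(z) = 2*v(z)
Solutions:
 v(z) = C1*exp(2*li(z))


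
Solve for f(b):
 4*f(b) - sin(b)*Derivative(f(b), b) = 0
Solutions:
 f(b) = C1*(cos(b)^2 - 2*cos(b) + 1)/(cos(b)^2 + 2*cos(b) + 1)


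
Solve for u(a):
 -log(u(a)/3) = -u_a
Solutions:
 Integral(1/(-log(_y) + log(3)), (_y, u(a))) = C1 - a


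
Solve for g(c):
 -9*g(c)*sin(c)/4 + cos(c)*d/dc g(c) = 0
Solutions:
 g(c) = C1/cos(c)^(9/4)


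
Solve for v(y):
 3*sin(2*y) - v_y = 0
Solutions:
 v(y) = C1 - 3*cos(2*y)/2


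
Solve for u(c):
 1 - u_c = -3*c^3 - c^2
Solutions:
 u(c) = C1 + 3*c^4/4 + c^3/3 + c


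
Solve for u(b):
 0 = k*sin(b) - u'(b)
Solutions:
 u(b) = C1 - k*cos(b)


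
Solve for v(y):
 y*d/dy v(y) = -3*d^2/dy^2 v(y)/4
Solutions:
 v(y) = C1 + C2*erf(sqrt(6)*y/3)


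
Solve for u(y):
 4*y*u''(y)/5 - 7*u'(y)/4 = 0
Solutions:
 u(y) = C1 + C2*y^(51/16)


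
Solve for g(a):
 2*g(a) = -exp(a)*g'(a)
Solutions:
 g(a) = C1*exp(2*exp(-a))


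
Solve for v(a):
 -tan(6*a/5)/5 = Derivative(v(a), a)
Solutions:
 v(a) = C1 + log(cos(6*a/5))/6


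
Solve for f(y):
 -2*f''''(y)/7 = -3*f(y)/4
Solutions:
 f(y) = C1*exp(-42^(1/4)*y/2) + C2*exp(42^(1/4)*y/2) + C3*sin(42^(1/4)*y/2) + C4*cos(42^(1/4)*y/2)


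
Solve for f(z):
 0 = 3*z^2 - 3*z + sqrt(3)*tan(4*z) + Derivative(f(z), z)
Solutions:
 f(z) = C1 - z^3 + 3*z^2/2 + sqrt(3)*log(cos(4*z))/4


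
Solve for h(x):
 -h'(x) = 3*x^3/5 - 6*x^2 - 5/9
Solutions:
 h(x) = C1 - 3*x^4/20 + 2*x^3 + 5*x/9


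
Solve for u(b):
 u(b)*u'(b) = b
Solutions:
 u(b) = -sqrt(C1 + b^2)
 u(b) = sqrt(C1 + b^2)


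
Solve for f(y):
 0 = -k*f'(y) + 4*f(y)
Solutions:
 f(y) = C1*exp(4*y/k)


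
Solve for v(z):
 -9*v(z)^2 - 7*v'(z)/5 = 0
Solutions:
 v(z) = 7/(C1 + 45*z)


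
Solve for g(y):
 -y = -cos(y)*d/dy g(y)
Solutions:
 g(y) = C1 + Integral(y/cos(y), y)


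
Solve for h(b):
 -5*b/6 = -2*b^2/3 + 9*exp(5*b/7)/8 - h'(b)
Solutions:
 h(b) = C1 - 2*b^3/9 + 5*b^2/12 + 63*exp(5*b/7)/40


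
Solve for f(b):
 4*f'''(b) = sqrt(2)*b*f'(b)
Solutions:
 f(b) = C1 + Integral(C2*airyai(sqrt(2)*b/2) + C3*airybi(sqrt(2)*b/2), b)


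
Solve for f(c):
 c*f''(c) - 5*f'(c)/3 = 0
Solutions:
 f(c) = C1 + C2*c^(8/3)


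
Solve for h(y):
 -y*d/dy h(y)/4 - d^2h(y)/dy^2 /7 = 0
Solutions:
 h(y) = C1 + C2*erf(sqrt(14)*y/4)


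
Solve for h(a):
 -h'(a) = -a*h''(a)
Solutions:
 h(a) = C1 + C2*a^2


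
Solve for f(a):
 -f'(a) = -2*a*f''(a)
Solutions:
 f(a) = C1 + C2*a^(3/2)


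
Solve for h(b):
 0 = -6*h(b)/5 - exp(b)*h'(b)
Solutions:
 h(b) = C1*exp(6*exp(-b)/5)


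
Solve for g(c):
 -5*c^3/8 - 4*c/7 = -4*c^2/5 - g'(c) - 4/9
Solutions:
 g(c) = C1 + 5*c^4/32 - 4*c^3/15 + 2*c^2/7 - 4*c/9


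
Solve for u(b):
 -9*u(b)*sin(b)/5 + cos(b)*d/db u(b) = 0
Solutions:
 u(b) = C1/cos(b)^(9/5)


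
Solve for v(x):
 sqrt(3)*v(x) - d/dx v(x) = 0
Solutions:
 v(x) = C1*exp(sqrt(3)*x)


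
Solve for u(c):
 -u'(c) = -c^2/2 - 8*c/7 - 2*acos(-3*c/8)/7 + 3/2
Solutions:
 u(c) = C1 + c^3/6 + 4*c^2/7 + 2*c*acos(-3*c/8)/7 - 3*c/2 + 2*sqrt(64 - 9*c^2)/21


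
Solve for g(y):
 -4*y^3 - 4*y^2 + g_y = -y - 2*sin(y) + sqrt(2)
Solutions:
 g(y) = C1 + y^4 + 4*y^3/3 - y^2/2 + sqrt(2)*y + 2*cos(y)


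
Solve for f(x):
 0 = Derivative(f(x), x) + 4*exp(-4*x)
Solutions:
 f(x) = C1 + exp(-4*x)


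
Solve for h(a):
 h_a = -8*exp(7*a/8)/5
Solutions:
 h(a) = C1 - 64*exp(7*a/8)/35


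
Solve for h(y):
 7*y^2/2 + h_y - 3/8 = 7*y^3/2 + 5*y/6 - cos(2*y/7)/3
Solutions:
 h(y) = C1 + 7*y^4/8 - 7*y^3/6 + 5*y^2/12 + 3*y/8 - 7*sin(2*y/7)/6


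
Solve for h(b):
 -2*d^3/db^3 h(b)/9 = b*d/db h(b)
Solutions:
 h(b) = C1 + Integral(C2*airyai(-6^(2/3)*b/2) + C3*airybi(-6^(2/3)*b/2), b)


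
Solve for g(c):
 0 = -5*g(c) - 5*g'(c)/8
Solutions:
 g(c) = C1*exp(-8*c)


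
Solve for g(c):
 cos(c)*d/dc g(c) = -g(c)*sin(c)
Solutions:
 g(c) = C1*cos(c)


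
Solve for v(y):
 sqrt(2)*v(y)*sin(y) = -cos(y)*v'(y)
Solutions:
 v(y) = C1*cos(y)^(sqrt(2))


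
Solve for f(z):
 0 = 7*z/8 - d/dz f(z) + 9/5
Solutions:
 f(z) = C1 + 7*z^2/16 + 9*z/5


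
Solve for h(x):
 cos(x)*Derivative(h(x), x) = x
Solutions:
 h(x) = C1 + Integral(x/cos(x), x)


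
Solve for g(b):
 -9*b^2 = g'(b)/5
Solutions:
 g(b) = C1 - 15*b^3


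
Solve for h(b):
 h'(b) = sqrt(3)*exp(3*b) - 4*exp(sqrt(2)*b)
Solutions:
 h(b) = C1 + sqrt(3)*exp(3*b)/3 - 2*sqrt(2)*exp(sqrt(2)*b)


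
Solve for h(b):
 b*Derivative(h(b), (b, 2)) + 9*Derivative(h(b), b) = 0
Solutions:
 h(b) = C1 + C2/b^8


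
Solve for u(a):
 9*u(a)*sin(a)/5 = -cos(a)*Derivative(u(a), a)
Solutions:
 u(a) = C1*cos(a)^(9/5)


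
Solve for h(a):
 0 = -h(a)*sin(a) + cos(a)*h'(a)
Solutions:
 h(a) = C1/cos(a)


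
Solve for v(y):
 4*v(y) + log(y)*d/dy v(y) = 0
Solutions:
 v(y) = C1*exp(-4*li(y))


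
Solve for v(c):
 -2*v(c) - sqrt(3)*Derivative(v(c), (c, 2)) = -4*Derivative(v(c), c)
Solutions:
 v(c) = C1*exp(c*(-sqrt(6)*sqrt(2 - sqrt(3)) + 2*sqrt(3))/3) + C2*exp(c*(sqrt(6)*sqrt(2 - sqrt(3)) + 2*sqrt(3))/3)


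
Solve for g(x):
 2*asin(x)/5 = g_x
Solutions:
 g(x) = C1 + 2*x*asin(x)/5 + 2*sqrt(1 - x^2)/5


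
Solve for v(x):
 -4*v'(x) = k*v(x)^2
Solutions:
 v(x) = 4/(C1 + k*x)


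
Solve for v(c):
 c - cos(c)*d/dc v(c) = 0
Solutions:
 v(c) = C1 + Integral(c/cos(c), c)


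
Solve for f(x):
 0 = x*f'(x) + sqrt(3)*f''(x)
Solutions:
 f(x) = C1 + C2*erf(sqrt(2)*3^(3/4)*x/6)


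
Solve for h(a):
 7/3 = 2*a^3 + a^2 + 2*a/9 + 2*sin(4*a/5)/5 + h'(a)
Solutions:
 h(a) = C1 - a^4/2 - a^3/3 - a^2/9 + 7*a/3 + cos(4*a/5)/2


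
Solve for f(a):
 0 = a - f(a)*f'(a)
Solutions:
 f(a) = -sqrt(C1 + a^2)
 f(a) = sqrt(C1 + a^2)


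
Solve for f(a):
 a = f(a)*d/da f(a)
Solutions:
 f(a) = -sqrt(C1 + a^2)
 f(a) = sqrt(C1 + a^2)


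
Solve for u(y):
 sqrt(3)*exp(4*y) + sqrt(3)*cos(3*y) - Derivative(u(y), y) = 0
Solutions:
 u(y) = C1 + sqrt(3)*exp(4*y)/4 + sqrt(3)*sin(3*y)/3


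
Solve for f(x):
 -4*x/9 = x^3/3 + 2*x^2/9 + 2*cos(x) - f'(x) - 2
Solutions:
 f(x) = C1 + x^4/12 + 2*x^3/27 + 2*x^2/9 - 2*x + 2*sin(x)


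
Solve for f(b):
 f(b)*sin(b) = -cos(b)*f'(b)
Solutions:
 f(b) = C1*cos(b)


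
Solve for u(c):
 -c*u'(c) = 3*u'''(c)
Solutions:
 u(c) = C1 + Integral(C2*airyai(-3^(2/3)*c/3) + C3*airybi(-3^(2/3)*c/3), c)


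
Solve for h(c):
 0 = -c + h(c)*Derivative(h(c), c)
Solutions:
 h(c) = -sqrt(C1 + c^2)
 h(c) = sqrt(C1 + c^2)


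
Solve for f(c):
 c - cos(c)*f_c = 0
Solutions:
 f(c) = C1 + Integral(c/cos(c), c)


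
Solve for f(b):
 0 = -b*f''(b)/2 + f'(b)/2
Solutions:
 f(b) = C1 + C2*b^2


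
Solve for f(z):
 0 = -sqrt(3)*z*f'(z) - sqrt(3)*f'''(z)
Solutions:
 f(z) = C1 + Integral(C2*airyai(-z) + C3*airybi(-z), z)


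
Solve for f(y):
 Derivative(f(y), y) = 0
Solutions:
 f(y) = C1


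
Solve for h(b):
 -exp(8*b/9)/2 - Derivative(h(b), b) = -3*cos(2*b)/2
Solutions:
 h(b) = C1 - 9*exp(8*b/9)/16 + 3*sin(2*b)/4


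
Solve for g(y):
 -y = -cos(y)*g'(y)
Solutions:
 g(y) = C1 + Integral(y/cos(y), y)


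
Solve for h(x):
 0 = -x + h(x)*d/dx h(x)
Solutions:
 h(x) = -sqrt(C1 + x^2)
 h(x) = sqrt(C1 + x^2)


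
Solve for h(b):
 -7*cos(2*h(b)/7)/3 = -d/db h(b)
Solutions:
 -7*b/3 - 7*log(sin(2*h(b)/7) - 1)/4 + 7*log(sin(2*h(b)/7) + 1)/4 = C1


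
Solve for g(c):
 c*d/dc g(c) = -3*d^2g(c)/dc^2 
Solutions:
 g(c) = C1 + C2*erf(sqrt(6)*c/6)


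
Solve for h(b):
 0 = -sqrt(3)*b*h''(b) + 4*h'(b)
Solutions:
 h(b) = C1 + C2*b^(1 + 4*sqrt(3)/3)


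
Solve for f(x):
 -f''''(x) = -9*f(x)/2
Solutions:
 f(x) = C1*exp(-2^(3/4)*sqrt(3)*x/2) + C2*exp(2^(3/4)*sqrt(3)*x/2) + C3*sin(2^(3/4)*sqrt(3)*x/2) + C4*cos(2^(3/4)*sqrt(3)*x/2)


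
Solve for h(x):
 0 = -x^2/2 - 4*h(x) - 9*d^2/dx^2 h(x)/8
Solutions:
 h(x) = C1*sin(4*sqrt(2)*x/3) + C2*cos(4*sqrt(2)*x/3) - x^2/8 + 9/128


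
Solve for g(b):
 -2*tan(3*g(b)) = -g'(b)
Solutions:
 g(b) = -asin(C1*exp(6*b))/3 + pi/3
 g(b) = asin(C1*exp(6*b))/3


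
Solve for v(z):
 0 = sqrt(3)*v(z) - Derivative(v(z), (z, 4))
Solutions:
 v(z) = C1*exp(-3^(1/8)*z) + C2*exp(3^(1/8)*z) + C3*sin(3^(1/8)*z) + C4*cos(3^(1/8)*z)


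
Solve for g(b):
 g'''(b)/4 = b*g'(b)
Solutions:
 g(b) = C1 + Integral(C2*airyai(2^(2/3)*b) + C3*airybi(2^(2/3)*b), b)


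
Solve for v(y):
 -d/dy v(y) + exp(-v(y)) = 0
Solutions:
 v(y) = log(C1 + y)


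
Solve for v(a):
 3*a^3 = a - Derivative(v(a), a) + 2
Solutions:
 v(a) = C1 - 3*a^4/4 + a^2/2 + 2*a


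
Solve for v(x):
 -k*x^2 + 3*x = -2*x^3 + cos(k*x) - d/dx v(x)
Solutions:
 v(x) = C1 + k*x^3/3 - x^4/2 - 3*x^2/2 + sin(k*x)/k


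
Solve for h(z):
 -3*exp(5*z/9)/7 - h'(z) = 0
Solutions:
 h(z) = C1 - 27*exp(5*z/9)/35


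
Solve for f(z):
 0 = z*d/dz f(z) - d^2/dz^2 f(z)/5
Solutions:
 f(z) = C1 + C2*erfi(sqrt(10)*z/2)


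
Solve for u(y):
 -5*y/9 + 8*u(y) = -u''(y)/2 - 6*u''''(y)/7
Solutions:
 u(y) = 5*y/72 + (C1*sin(sqrt(2)*3^(3/4)*7^(1/4)*y*cos(atan(sqrt(5327)/7)/2)/3) + C2*cos(sqrt(2)*3^(3/4)*7^(1/4)*y*cos(atan(sqrt(5327)/7)/2)/3))*exp(-sqrt(2)*3^(3/4)*7^(1/4)*y*sin(atan(sqrt(5327)/7)/2)/3) + (C3*sin(sqrt(2)*3^(3/4)*7^(1/4)*y*cos(atan(sqrt(5327)/7)/2)/3) + C4*cos(sqrt(2)*3^(3/4)*7^(1/4)*y*cos(atan(sqrt(5327)/7)/2)/3))*exp(sqrt(2)*3^(3/4)*7^(1/4)*y*sin(atan(sqrt(5327)/7)/2)/3)


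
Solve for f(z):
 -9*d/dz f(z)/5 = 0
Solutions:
 f(z) = C1


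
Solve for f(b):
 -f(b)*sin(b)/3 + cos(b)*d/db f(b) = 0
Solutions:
 f(b) = C1/cos(b)^(1/3)


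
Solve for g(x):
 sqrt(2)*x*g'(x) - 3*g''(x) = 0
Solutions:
 g(x) = C1 + C2*erfi(2^(3/4)*sqrt(3)*x/6)


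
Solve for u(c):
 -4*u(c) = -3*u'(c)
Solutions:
 u(c) = C1*exp(4*c/3)


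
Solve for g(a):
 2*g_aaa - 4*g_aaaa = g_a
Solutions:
 g(a) = C1 + C4*exp(-a/2) + (C2*sin(a/2) + C3*cos(a/2))*exp(a/2)


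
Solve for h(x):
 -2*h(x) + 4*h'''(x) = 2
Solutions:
 h(x) = C3*exp(2^(2/3)*x/2) + (C1*sin(2^(2/3)*sqrt(3)*x/4) + C2*cos(2^(2/3)*sqrt(3)*x/4))*exp(-2^(2/3)*x/4) - 1


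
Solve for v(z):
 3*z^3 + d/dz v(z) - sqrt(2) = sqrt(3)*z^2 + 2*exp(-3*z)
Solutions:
 v(z) = C1 - 3*z^4/4 + sqrt(3)*z^3/3 + sqrt(2)*z - 2*exp(-3*z)/3


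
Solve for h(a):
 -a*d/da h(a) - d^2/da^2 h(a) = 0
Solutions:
 h(a) = C1 + C2*erf(sqrt(2)*a/2)


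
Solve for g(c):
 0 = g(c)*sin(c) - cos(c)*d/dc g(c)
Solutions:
 g(c) = C1/cos(c)


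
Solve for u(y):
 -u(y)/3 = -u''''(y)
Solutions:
 u(y) = C1*exp(-3^(3/4)*y/3) + C2*exp(3^(3/4)*y/3) + C3*sin(3^(3/4)*y/3) + C4*cos(3^(3/4)*y/3)


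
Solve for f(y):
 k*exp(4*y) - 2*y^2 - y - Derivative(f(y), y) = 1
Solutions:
 f(y) = C1 + k*exp(4*y)/4 - 2*y^3/3 - y^2/2 - y


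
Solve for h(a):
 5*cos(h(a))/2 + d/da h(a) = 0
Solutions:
 h(a) = pi - asin((C1 + exp(5*a))/(C1 - exp(5*a)))
 h(a) = asin((C1 + exp(5*a))/(C1 - exp(5*a)))


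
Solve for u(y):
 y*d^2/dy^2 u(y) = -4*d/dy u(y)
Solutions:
 u(y) = C1 + C2/y^3


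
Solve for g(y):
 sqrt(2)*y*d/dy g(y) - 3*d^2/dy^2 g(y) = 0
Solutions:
 g(y) = C1 + C2*erfi(2^(3/4)*sqrt(3)*y/6)


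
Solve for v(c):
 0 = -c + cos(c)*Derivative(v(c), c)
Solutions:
 v(c) = C1 + Integral(c/cos(c), c)


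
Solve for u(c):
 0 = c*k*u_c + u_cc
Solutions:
 u(c) = Piecewise((-sqrt(2)*sqrt(pi)*C1*erf(sqrt(2)*c*sqrt(k)/2)/(2*sqrt(k)) - C2, (k > 0) | (k < 0)), (-C1*c - C2, True))


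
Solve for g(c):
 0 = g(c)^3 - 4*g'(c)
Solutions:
 g(c) = -sqrt(2)*sqrt(-1/(C1 + c))
 g(c) = sqrt(2)*sqrt(-1/(C1 + c))


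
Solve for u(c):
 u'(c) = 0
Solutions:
 u(c) = C1


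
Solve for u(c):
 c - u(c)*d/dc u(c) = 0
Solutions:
 u(c) = -sqrt(C1 + c^2)
 u(c) = sqrt(C1 + c^2)


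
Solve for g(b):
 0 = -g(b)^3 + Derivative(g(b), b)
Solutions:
 g(b) = -sqrt(2)*sqrt(-1/(C1 + b))/2
 g(b) = sqrt(2)*sqrt(-1/(C1 + b))/2


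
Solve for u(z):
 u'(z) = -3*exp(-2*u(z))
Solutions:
 u(z) = log(-sqrt(C1 - 6*z))
 u(z) = log(C1 - 6*z)/2


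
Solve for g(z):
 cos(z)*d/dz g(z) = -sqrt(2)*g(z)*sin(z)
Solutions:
 g(z) = C1*cos(z)^(sqrt(2))


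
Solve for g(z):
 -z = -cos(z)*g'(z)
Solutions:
 g(z) = C1 + Integral(z/cos(z), z)


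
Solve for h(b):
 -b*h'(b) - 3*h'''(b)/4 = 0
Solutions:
 h(b) = C1 + Integral(C2*airyai(-6^(2/3)*b/3) + C3*airybi(-6^(2/3)*b/3), b)


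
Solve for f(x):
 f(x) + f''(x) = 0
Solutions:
 f(x) = C1*sin(x) + C2*cos(x)


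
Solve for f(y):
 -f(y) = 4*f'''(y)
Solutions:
 f(y) = C3*exp(-2^(1/3)*y/2) + (C1*sin(2^(1/3)*sqrt(3)*y/4) + C2*cos(2^(1/3)*sqrt(3)*y/4))*exp(2^(1/3)*y/4)


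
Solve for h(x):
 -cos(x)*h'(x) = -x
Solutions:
 h(x) = C1 + Integral(x/cos(x), x)


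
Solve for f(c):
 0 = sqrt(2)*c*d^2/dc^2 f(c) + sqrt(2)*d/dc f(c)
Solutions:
 f(c) = C1 + C2*log(c)


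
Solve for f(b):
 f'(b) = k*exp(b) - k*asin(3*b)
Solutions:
 f(b) = C1 - k*(b*asin(3*b) + sqrt(1 - 9*b^2)/3 - exp(b))


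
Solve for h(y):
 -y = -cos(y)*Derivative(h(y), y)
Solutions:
 h(y) = C1 + Integral(y/cos(y), y)


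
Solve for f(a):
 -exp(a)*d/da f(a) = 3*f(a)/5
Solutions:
 f(a) = C1*exp(3*exp(-a)/5)


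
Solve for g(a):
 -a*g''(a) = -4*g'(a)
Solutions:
 g(a) = C1 + C2*a^5


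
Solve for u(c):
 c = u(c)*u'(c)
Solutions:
 u(c) = -sqrt(C1 + c^2)
 u(c) = sqrt(C1 + c^2)


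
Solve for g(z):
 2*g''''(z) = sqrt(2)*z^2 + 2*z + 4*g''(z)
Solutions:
 g(z) = C1 + C2*z + C3*exp(-sqrt(2)*z) + C4*exp(sqrt(2)*z) - sqrt(2)*z^4/48 - z^3/12 - sqrt(2)*z^2/8


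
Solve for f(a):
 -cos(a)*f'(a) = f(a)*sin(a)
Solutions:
 f(a) = C1*cos(a)


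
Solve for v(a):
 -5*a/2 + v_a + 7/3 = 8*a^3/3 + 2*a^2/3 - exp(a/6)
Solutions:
 v(a) = C1 + 2*a^4/3 + 2*a^3/9 + 5*a^2/4 - 7*a/3 - 6*exp(a/6)


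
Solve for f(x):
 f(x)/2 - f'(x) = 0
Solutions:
 f(x) = C1*exp(x/2)


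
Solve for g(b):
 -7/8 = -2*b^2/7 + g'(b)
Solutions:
 g(b) = C1 + 2*b^3/21 - 7*b/8


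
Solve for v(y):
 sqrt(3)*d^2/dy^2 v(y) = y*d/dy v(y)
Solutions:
 v(y) = C1 + C2*erfi(sqrt(2)*3^(3/4)*y/6)


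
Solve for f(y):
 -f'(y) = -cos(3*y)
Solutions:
 f(y) = C1 + sin(3*y)/3


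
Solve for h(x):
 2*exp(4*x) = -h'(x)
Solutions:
 h(x) = C1 - exp(4*x)/2


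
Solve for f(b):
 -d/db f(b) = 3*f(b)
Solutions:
 f(b) = C1*exp(-3*b)


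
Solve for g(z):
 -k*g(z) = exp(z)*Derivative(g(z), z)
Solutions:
 g(z) = C1*exp(k*exp(-z))


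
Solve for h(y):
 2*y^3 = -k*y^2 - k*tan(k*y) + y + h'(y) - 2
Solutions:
 h(y) = C1 + k*y^3/3 + k*Piecewise((-log(cos(k*y))/k, Ne(k, 0)), (0, True)) + y^4/2 - y^2/2 + 2*y


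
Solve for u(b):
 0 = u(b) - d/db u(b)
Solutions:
 u(b) = C1*exp(b)


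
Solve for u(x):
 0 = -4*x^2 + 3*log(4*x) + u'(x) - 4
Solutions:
 u(x) = C1 + 4*x^3/3 - 3*x*log(x) - x*log(64) + 7*x


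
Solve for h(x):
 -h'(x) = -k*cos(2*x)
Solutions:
 h(x) = C1 + k*sin(2*x)/2


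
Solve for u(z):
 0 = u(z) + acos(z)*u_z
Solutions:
 u(z) = C1*exp(-Integral(1/acos(z), z))


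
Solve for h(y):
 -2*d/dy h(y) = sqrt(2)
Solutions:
 h(y) = C1 - sqrt(2)*y/2


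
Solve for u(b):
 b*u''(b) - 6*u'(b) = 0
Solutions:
 u(b) = C1 + C2*b^7


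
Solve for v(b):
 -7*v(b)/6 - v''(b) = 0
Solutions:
 v(b) = C1*sin(sqrt(42)*b/6) + C2*cos(sqrt(42)*b/6)


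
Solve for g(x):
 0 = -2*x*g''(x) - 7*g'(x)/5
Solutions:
 g(x) = C1 + C2*x^(3/10)


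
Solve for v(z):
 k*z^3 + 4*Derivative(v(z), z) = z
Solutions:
 v(z) = C1 - k*z^4/16 + z^2/8


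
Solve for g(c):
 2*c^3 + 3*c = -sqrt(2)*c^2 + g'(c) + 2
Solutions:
 g(c) = C1 + c^4/2 + sqrt(2)*c^3/3 + 3*c^2/2 - 2*c


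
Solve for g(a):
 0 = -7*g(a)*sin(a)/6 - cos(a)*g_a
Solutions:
 g(a) = C1*cos(a)^(7/6)


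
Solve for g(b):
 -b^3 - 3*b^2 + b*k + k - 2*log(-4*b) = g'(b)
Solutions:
 g(b) = C1 - b^4/4 - b^3 + b^2*k/2 + b*(k - 4*log(2) + 2) - 2*b*log(-b)


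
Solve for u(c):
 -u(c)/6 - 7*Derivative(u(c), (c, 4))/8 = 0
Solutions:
 u(c) = (C1*sin(21^(3/4)*c/21) + C2*cos(21^(3/4)*c/21))*exp(-21^(3/4)*c/21) + (C3*sin(21^(3/4)*c/21) + C4*cos(21^(3/4)*c/21))*exp(21^(3/4)*c/21)


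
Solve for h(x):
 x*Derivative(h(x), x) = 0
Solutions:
 h(x) = C1


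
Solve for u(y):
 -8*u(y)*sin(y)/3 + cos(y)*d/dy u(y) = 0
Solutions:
 u(y) = C1/cos(y)^(8/3)


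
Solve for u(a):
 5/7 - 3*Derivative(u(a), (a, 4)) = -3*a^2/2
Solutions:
 u(a) = C1 + C2*a + C3*a^2 + C4*a^3 + a^6/720 + 5*a^4/504


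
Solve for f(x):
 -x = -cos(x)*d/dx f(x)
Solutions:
 f(x) = C1 + Integral(x/cos(x), x)


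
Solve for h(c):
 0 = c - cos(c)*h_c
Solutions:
 h(c) = C1 + Integral(c/cos(c), c)


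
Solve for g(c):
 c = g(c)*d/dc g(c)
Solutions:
 g(c) = -sqrt(C1 + c^2)
 g(c) = sqrt(C1 + c^2)


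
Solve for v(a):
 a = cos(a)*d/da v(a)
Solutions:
 v(a) = C1 + Integral(a/cos(a), a)


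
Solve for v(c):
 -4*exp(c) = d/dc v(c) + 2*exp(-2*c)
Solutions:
 v(c) = C1 - 4*exp(c) + exp(-2*c)


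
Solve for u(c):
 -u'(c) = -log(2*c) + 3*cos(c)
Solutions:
 u(c) = C1 + c*log(c) - c + c*log(2) - 3*sin(c)


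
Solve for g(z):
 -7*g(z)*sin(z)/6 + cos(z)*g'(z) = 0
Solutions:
 g(z) = C1/cos(z)^(7/6)


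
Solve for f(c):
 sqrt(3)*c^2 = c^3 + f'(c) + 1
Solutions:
 f(c) = C1 - c^4/4 + sqrt(3)*c^3/3 - c


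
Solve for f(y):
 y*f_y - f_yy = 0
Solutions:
 f(y) = C1 + C2*erfi(sqrt(2)*y/2)


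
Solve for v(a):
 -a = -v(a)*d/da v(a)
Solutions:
 v(a) = -sqrt(C1 + a^2)
 v(a) = sqrt(C1 + a^2)


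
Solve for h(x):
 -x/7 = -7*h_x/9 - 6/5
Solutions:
 h(x) = C1 + 9*x^2/98 - 54*x/35


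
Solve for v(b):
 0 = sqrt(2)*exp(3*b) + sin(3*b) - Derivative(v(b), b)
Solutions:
 v(b) = C1 + sqrt(2)*exp(3*b)/3 - cos(3*b)/3


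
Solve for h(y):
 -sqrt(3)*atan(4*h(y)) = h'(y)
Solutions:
 Integral(1/atan(4*_y), (_y, h(y))) = C1 - sqrt(3)*y


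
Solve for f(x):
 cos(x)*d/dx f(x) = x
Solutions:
 f(x) = C1 + Integral(x/cos(x), x)


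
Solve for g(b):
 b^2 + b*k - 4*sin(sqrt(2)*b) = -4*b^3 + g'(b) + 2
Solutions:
 g(b) = C1 + b^4 + b^3/3 + b^2*k/2 - 2*b + 2*sqrt(2)*cos(sqrt(2)*b)


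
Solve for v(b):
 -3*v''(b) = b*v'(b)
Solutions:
 v(b) = C1 + C2*erf(sqrt(6)*b/6)


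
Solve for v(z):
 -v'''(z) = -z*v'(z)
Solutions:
 v(z) = C1 + Integral(C2*airyai(z) + C3*airybi(z), z)


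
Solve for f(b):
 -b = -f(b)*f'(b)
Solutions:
 f(b) = -sqrt(C1 + b^2)
 f(b) = sqrt(C1 + b^2)


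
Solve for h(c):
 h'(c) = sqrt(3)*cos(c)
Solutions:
 h(c) = C1 + sqrt(3)*sin(c)


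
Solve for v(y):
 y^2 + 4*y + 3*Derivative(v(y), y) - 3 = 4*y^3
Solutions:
 v(y) = C1 + y^4/3 - y^3/9 - 2*y^2/3 + y


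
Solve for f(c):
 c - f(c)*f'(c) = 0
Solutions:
 f(c) = -sqrt(C1 + c^2)
 f(c) = sqrt(C1 + c^2)


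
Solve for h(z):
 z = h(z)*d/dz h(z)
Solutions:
 h(z) = -sqrt(C1 + z^2)
 h(z) = sqrt(C1 + z^2)


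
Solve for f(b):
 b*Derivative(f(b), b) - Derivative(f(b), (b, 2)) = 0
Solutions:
 f(b) = C1 + C2*erfi(sqrt(2)*b/2)


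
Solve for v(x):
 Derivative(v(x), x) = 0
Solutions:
 v(x) = C1


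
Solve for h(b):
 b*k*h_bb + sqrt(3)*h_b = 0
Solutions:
 h(b) = C1 + b^(((re(k) - sqrt(3))*re(k) + im(k)^2)/(re(k)^2 + im(k)^2))*(C2*sin(sqrt(3)*log(b)*Abs(im(k))/(re(k)^2 + im(k)^2)) + C3*cos(sqrt(3)*log(b)*im(k)/(re(k)^2 + im(k)^2)))


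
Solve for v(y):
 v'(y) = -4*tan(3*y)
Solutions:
 v(y) = C1 + 4*log(cos(3*y))/3


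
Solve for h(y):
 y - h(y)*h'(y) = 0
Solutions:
 h(y) = -sqrt(C1 + y^2)
 h(y) = sqrt(C1 + y^2)


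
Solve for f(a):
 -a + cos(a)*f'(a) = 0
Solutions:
 f(a) = C1 + Integral(a/cos(a), a)


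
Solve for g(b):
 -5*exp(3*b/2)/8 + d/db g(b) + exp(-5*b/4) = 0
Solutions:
 g(b) = C1 + 5*exp(3*b/2)/12 + 4*exp(-5*b/4)/5


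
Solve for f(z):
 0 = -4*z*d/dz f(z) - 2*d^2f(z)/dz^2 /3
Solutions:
 f(z) = C1 + C2*erf(sqrt(3)*z)


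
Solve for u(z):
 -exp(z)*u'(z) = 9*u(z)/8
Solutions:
 u(z) = C1*exp(9*exp(-z)/8)


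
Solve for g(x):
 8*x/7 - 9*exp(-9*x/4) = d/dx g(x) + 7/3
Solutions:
 g(x) = C1 + 4*x^2/7 - 7*x/3 + 4*exp(-9*x/4)


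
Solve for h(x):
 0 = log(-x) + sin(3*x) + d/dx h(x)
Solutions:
 h(x) = C1 - x*log(-x) + x + cos(3*x)/3


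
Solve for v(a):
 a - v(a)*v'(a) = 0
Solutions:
 v(a) = -sqrt(C1 + a^2)
 v(a) = sqrt(C1 + a^2)


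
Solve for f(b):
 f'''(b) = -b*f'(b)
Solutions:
 f(b) = C1 + Integral(C2*airyai(-b) + C3*airybi(-b), b)


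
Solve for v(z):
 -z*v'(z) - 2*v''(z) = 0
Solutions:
 v(z) = C1 + C2*erf(z/2)


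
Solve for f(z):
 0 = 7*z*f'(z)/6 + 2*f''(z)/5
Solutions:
 f(z) = C1 + C2*erf(sqrt(210)*z/12)


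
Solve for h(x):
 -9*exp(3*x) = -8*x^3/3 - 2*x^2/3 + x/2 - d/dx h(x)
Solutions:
 h(x) = C1 - 2*x^4/3 - 2*x^3/9 + x^2/4 + 3*exp(3*x)


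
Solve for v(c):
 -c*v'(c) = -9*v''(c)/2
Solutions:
 v(c) = C1 + C2*erfi(c/3)


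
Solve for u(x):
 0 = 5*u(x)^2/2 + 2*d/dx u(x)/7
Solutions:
 u(x) = 4/(C1 + 35*x)


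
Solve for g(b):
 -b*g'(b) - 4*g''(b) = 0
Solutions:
 g(b) = C1 + C2*erf(sqrt(2)*b/4)


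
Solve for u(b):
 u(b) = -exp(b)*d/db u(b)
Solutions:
 u(b) = C1*exp(exp(-b))


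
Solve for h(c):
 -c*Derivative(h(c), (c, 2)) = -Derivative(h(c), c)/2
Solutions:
 h(c) = C1 + C2*c^(3/2)


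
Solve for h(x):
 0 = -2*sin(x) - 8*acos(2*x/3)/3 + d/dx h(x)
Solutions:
 h(x) = C1 + 8*x*acos(2*x/3)/3 - 4*sqrt(9 - 4*x^2)/3 - 2*cos(x)


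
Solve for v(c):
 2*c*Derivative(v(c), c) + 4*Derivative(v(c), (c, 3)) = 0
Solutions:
 v(c) = C1 + Integral(C2*airyai(-2^(2/3)*c/2) + C3*airybi(-2^(2/3)*c/2), c)


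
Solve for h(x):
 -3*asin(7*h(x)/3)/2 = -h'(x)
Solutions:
 Integral(1/asin(7*_y/3), (_y, h(x))) = C1 + 3*x/2


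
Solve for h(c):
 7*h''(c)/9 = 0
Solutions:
 h(c) = C1 + C2*c


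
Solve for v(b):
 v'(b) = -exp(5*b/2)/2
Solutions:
 v(b) = C1 - exp(5*b/2)/5


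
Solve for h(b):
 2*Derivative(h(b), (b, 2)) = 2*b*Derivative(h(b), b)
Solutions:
 h(b) = C1 + C2*erfi(sqrt(2)*b/2)


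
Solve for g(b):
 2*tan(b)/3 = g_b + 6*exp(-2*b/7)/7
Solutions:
 g(b) = C1 + log(tan(b)^2 + 1)/3 + 3*exp(-2*b/7)


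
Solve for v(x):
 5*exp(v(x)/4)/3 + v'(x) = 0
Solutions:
 v(x) = 4*log(1/(C1 + 5*x)) + 4*log(12)


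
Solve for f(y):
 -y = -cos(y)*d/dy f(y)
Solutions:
 f(y) = C1 + Integral(y/cos(y), y)


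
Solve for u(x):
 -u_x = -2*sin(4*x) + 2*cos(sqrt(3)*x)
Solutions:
 u(x) = C1 - 2*sqrt(3)*sin(sqrt(3)*x)/3 - cos(4*x)/2


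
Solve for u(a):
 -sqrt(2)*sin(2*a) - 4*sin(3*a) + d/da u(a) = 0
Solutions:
 u(a) = C1 - sqrt(2)*cos(2*a)/2 - 4*cos(3*a)/3


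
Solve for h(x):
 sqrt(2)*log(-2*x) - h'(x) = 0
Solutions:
 h(x) = C1 + sqrt(2)*x*log(-x) + sqrt(2)*x*(-1 + log(2))


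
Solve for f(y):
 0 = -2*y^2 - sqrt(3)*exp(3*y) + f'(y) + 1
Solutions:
 f(y) = C1 + 2*y^3/3 - y + sqrt(3)*exp(3*y)/3


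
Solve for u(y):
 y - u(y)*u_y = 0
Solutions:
 u(y) = -sqrt(C1 + y^2)
 u(y) = sqrt(C1 + y^2)


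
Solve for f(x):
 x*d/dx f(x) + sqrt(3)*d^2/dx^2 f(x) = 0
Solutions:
 f(x) = C1 + C2*erf(sqrt(2)*3^(3/4)*x/6)


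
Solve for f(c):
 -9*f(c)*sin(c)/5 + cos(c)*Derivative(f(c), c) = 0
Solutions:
 f(c) = C1/cos(c)^(9/5)


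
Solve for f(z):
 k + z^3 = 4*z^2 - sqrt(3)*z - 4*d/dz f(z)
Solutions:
 f(z) = C1 - k*z/4 - z^4/16 + z^3/3 - sqrt(3)*z^2/8


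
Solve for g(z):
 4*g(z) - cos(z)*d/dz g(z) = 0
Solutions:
 g(z) = C1*(sin(z)^2 + 2*sin(z) + 1)/(sin(z)^2 - 2*sin(z) + 1)


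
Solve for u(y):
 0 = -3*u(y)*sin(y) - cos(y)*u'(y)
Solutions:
 u(y) = C1*cos(y)^3


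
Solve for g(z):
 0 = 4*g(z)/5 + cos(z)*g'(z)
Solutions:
 g(z) = C1*(sin(z) - 1)^(2/5)/(sin(z) + 1)^(2/5)


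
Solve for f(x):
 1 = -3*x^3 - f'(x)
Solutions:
 f(x) = C1 - 3*x^4/4 - x


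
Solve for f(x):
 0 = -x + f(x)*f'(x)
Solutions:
 f(x) = -sqrt(C1 + x^2)
 f(x) = sqrt(C1 + x^2)


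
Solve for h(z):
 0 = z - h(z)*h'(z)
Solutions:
 h(z) = -sqrt(C1 + z^2)
 h(z) = sqrt(C1 + z^2)


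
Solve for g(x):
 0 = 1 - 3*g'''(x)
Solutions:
 g(x) = C1 + C2*x + C3*x^2 + x^3/18


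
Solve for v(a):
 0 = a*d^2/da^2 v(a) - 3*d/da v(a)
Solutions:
 v(a) = C1 + C2*a^4


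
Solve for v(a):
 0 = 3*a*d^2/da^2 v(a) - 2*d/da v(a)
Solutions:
 v(a) = C1 + C2*a^(5/3)


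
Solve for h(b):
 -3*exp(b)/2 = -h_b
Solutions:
 h(b) = C1 + 3*exp(b)/2


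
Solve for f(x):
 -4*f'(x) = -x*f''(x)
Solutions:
 f(x) = C1 + C2*x^5


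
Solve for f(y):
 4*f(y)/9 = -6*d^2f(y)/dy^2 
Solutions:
 f(y) = C1*sin(sqrt(6)*y/9) + C2*cos(sqrt(6)*y/9)


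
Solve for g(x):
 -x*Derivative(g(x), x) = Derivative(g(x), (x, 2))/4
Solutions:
 g(x) = C1 + C2*erf(sqrt(2)*x)


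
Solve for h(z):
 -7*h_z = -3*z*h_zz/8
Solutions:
 h(z) = C1 + C2*z^(59/3)


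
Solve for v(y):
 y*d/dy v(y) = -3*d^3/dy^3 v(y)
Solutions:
 v(y) = C1 + Integral(C2*airyai(-3^(2/3)*y/3) + C3*airybi(-3^(2/3)*y/3), y)


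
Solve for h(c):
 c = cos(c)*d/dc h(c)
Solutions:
 h(c) = C1 + Integral(c/cos(c), c)


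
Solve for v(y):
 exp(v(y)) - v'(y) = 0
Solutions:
 v(y) = log(-1/(C1 + y))


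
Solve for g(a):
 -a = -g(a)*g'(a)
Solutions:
 g(a) = -sqrt(C1 + a^2)
 g(a) = sqrt(C1 + a^2)


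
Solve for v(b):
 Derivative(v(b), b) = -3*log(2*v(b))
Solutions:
 Integral(1/(log(_y) + log(2)), (_y, v(b)))/3 = C1 - b


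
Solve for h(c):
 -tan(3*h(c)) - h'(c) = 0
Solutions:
 h(c) = -asin(C1*exp(-3*c))/3 + pi/3
 h(c) = asin(C1*exp(-3*c))/3


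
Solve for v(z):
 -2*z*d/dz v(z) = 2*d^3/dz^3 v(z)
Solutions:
 v(z) = C1 + Integral(C2*airyai(-z) + C3*airybi(-z), z)


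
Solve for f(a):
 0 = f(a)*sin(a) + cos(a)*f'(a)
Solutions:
 f(a) = C1*cos(a)


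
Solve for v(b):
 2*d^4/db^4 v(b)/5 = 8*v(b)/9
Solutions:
 v(b) = C1*exp(-5^(1/4)*sqrt(6)*b/3) + C2*exp(5^(1/4)*sqrt(6)*b/3) + C3*sin(5^(1/4)*sqrt(6)*b/3) + C4*cos(5^(1/4)*sqrt(6)*b/3)


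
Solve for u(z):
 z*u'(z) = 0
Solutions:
 u(z) = C1


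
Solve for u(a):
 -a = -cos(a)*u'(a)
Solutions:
 u(a) = C1 + Integral(a/cos(a), a)


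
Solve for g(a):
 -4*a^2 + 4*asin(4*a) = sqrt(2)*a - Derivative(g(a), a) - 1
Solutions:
 g(a) = C1 + 4*a^3/3 + sqrt(2)*a^2/2 - 4*a*asin(4*a) - a - sqrt(1 - 16*a^2)


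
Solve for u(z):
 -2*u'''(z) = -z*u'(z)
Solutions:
 u(z) = C1 + Integral(C2*airyai(2^(2/3)*z/2) + C3*airybi(2^(2/3)*z/2), z)


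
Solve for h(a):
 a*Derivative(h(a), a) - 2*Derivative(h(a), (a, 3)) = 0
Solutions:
 h(a) = C1 + Integral(C2*airyai(2^(2/3)*a/2) + C3*airybi(2^(2/3)*a/2), a)


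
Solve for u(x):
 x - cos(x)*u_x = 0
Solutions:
 u(x) = C1 + Integral(x/cos(x), x)


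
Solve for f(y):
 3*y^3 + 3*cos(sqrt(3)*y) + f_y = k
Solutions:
 f(y) = C1 + k*y - 3*y^4/4 - sqrt(3)*sin(sqrt(3)*y)


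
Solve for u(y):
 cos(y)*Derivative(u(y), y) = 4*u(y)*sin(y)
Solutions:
 u(y) = C1/cos(y)^4


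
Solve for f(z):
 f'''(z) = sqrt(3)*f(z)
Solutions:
 f(z) = C3*exp(3^(1/6)*z) + (C1*sin(3^(2/3)*z/2) + C2*cos(3^(2/3)*z/2))*exp(-3^(1/6)*z/2)


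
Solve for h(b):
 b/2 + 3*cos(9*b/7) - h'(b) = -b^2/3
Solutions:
 h(b) = C1 + b^3/9 + b^2/4 + 7*sin(9*b/7)/3


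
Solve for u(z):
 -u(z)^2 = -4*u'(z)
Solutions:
 u(z) = -4/(C1 + z)


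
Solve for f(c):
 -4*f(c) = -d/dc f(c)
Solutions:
 f(c) = C1*exp(4*c)


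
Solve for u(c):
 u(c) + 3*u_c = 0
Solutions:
 u(c) = C1*exp(-c/3)


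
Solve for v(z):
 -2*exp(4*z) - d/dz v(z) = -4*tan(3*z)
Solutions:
 v(z) = C1 - exp(4*z)/2 - 4*log(cos(3*z))/3


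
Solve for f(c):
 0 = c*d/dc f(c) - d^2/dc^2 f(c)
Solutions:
 f(c) = C1 + C2*erfi(sqrt(2)*c/2)


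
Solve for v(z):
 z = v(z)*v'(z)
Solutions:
 v(z) = -sqrt(C1 + z^2)
 v(z) = sqrt(C1 + z^2)


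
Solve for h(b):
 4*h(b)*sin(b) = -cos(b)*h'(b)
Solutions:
 h(b) = C1*cos(b)^4


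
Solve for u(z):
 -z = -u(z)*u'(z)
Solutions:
 u(z) = -sqrt(C1 + z^2)
 u(z) = sqrt(C1 + z^2)


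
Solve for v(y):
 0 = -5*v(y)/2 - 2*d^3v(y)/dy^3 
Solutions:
 v(y) = C3*exp(-10^(1/3)*y/2) + (C1*sin(10^(1/3)*sqrt(3)*y/4) + C2*cos(10^(1/3)*sqrt(3)*y/4))*exp(10^(1/3)*y/4)


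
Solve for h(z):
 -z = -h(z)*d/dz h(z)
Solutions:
 h(z) = -sqrt(C1 + z^2)
 h(z) = sqrt(C1 + z^2)


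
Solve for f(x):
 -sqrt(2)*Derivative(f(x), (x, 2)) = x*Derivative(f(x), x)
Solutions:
 f(x) = C1 + C2*erf(2^(1/4)*x/2)


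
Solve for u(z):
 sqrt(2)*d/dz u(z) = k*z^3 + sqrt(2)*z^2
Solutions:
 u(z) = C1 + sqrt(2)*k*z^4/8 + z^3/3


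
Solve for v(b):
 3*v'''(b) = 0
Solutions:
 v(b) = C1 + C2*b + C3*b^2


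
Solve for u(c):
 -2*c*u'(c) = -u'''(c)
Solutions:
 u(c) = C1 + Integral(C2*airyai(2^(1/3)*c) + C3*airybi(2^(1/3)*c), c)


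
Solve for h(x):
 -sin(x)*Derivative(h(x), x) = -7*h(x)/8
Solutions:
 h(x) = C1*(cos(x) - 1)^(7/16)/(cos(x) + 1)^(7/16)


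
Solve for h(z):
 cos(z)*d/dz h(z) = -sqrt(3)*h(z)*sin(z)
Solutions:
 h(z) = C1*cos(z)^(sqrt(3))


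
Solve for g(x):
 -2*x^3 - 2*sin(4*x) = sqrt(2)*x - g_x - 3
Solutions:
 g(x) = C1 + x^4/2 + sqrt(2)*x^2/2 - 3*x - cos(4*x)/2


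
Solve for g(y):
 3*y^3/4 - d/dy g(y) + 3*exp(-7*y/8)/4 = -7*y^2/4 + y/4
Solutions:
 g(y) = C1 + 3*y^4/16 + 7*y^3/12 - y^2/8 - 6*exp(-7*y/8)/7


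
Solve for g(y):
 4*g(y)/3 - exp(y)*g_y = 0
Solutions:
 g(y) = C1*exp(-4*exp(-y)/3)


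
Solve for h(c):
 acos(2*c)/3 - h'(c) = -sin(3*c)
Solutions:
 h(c) = C1 + c*acos(2*c)/3 - sqrt(1 - 4*c^2)/6 - cos(3*c)/3


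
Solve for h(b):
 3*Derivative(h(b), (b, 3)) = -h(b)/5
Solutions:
 h(b) = C3*exp(-15^(2/3)*b/15) + (C1*sin(3^(1/6)*5^(2/3)*b/10) + C2*cos(3^(1/6)*5^(2/3)*b/10))*exp(15^(2/3)*b/30)


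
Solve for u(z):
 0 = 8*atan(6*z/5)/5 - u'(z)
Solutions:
 u(z) = C1 + 8*z*atan(6*z/5)/5 - 2*log(36*z^2 + 25)/3


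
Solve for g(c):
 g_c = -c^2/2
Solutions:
 g(c) = C1 - c^3/6


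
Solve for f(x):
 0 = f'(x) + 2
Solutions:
 f(x) = C1 - 2*x


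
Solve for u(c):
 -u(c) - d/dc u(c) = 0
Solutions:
 u(c) = C1*exp(-c)


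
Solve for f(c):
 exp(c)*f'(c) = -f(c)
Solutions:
 f(c) = C1*exp(exp(-c))


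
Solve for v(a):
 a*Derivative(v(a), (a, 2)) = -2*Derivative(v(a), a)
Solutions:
 v(a) = C1 + C2/a


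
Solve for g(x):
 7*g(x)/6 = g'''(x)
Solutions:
 g(x) = C3*exp(6^(2/3)*7^(1/3)*x/6) + (C1*sin(2^(2/3)*3^(1/6)*7^(1/3)*x/4) + C2*cos(2^(2/3)*3^(1/6)*7^(1/3)*x/4))*exp(-6^(2/3)*7^(1/3)*x/12)


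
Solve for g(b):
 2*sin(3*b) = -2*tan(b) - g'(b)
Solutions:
 g(b) = C1 + 2*log(cos(b)) + 2*cos(3*b)/3


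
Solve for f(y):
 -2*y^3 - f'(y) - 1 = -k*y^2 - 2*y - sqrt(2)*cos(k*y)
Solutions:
 f(y) = C1 + k*y^3/3 - y^4/2 + y^2 - y + sqrt(2)*sin(k*y)/k


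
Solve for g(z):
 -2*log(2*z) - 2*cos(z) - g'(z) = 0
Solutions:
 g(z) = C1 - 2*z*log(z) - 2*z*log(2) + 2*z - 2*sin(z)


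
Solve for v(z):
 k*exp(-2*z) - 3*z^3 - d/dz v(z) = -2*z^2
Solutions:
 v(z) = C1 - k*exp(-2*z)/2 - 3*z^4/4 + 2*z^3/3


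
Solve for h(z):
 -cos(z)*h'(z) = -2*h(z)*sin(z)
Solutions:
 h(z) = C1/cos(z)^2


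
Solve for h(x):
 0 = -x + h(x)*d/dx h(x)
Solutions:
 h(x) = -sqrt(C1 + x^2)
 h(x) = sqrt(C1 + x^2)


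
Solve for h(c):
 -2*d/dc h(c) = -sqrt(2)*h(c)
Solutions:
 h(c) = C1*exp(sqrt(2)*c/2)


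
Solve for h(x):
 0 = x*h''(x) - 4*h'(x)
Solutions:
 h(x) = C1 + C2*x^5


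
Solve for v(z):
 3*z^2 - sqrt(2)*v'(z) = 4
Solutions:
 v(z) = C1 + sqrt(2)*z^3/2 - 2*sqrt(2)*z


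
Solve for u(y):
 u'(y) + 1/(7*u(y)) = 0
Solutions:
 u(y) = -sqrt(C1 - 14*y)/7
 u(y) = sqrt(C1 - 14*y)/7


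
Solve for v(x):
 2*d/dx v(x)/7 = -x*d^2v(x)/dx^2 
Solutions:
 v(x) = C1 + C2*x^(5/7)


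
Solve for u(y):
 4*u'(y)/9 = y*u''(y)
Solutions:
 u(y) = C1 + C2*y^(13/9)


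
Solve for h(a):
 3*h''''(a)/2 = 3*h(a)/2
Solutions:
 h(a) = C1*exp(-a) + C2*exp(a) + C3*sin(a) + C4*cos(a)


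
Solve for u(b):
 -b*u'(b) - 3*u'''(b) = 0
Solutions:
 u(b) = C1 + Integral(C2*airyai(-3^(2/3)*b/3) + C3*airybi(-3^(2/3)*b/3), b)


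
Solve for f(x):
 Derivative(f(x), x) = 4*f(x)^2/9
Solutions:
 f(x) = -9/(C1 + 4*x)


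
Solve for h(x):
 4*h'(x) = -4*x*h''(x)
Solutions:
 h(x) = C1 + C2*log(x)


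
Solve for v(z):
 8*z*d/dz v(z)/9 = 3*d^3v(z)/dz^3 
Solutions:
 v(z) = C1 + Integral(C2*airyai(2*z/3) + C3*airybi(2*z/3), z)


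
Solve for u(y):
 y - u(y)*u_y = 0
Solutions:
 u(y) = -sqrt(C1 + y^2)
 u(y) = sqrt(C1 + y^2)


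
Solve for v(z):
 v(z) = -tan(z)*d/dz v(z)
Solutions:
 v(z) = C1/sin(z)


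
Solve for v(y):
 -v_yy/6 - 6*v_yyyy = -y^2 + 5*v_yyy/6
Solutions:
 v(y) = C1 + C2*y + y^4/2 - 10*y^3 - 66*y^2 + (C3*sin(sqrt(119)*y/72) + C4*cos(sqrt(119)*y/72))*exp(-5*y/72)


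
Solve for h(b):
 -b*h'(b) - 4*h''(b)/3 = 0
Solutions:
 h(b) = C1 + C2*erf(sqrt(6)*b/4)


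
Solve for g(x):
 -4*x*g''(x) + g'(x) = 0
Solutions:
 g(x) = C1 + C2*x^(5/4)


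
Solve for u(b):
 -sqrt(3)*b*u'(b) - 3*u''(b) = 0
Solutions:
 u(b) = C1 + C2*erf(sqrt(2)*3^(3/4)*b/6)


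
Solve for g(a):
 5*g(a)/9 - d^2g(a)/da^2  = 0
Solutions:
 g(a) = C1*exp(-sqrt(5)*a/3) + C2*exp(sqrt(5)*a/3)
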